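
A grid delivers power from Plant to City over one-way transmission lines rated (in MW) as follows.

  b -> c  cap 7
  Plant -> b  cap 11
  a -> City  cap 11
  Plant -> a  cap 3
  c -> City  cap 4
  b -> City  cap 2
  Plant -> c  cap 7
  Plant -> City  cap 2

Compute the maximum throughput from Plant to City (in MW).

Augment Plant→City: bottleneck 2, flow now 2.
Augment Plant→a→City: bottleneck 3, flow now 5.
Augment Plant→b→City: bottleneck 2, flow now 7.
Augment Plant→c→City: bottleneck 4, flow now 11.
No augmenting path remains; maximum flow = 11.
In the residual graph, reachable from Plant: {Plant, b, c}.
Min-cut edges: Plant→a (3), Plant→City (2), b→City (2), c→City (4); capacity 3 + 2 + 2 + 4 = 11.
This cut is saturated, so no flow can exceed 11.

11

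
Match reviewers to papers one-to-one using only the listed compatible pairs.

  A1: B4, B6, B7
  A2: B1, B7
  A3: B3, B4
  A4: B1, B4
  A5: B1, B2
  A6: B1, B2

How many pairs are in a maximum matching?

Unit-capacity flow: source→left, listed edges, right→sink; max matching = max flow.
Augmenting path A1→B4 (+1); matched 1.
Augmenting path A2→B1 (+1); matched 2.
Augmenting path A3→B3 (+1); matched 3.
Augmenting path A5→B2 (+1); matched 4.
Augmenting path A4→B1→A2→B7 (+1); matched 5.
Augmenting path A6→B1→A4→B4→A1→B6 (+1); matched 6.
No augmenting path remains; maximum matching = 6.
König certificate: {A1, A2, A3, A4, A5, A6} is a vertex cover of size 6 (every listed pair touches it), so no matching can be larger.

6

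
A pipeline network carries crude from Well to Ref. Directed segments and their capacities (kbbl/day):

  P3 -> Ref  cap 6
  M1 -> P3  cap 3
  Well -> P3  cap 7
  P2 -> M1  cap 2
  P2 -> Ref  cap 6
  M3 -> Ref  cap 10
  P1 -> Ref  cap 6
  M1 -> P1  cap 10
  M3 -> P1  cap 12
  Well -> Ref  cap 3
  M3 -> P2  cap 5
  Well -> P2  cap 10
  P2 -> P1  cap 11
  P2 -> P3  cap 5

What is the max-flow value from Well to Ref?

Augment Well→Ref: bottleneck 3, flow now 3.
Augment Well→P2→Ref: bottleneck 6, flow now 9.
Augment Well→P3→Ref: bottleneck 6, flow now 15.
Augment Well→P2→P1→Ref: bottleneck 4, flow now 19.
No augmenting path remains; maximum flow = 19.
In the residual graph, reachable from Well: {Well, P3}.
Min-cut edges: Well→P2 (10), Well→Ref (3), P3→Ref (6); capacity 10 + 3 + 6 = 19.
This cut is saturated, so no flow can exceed 19.

19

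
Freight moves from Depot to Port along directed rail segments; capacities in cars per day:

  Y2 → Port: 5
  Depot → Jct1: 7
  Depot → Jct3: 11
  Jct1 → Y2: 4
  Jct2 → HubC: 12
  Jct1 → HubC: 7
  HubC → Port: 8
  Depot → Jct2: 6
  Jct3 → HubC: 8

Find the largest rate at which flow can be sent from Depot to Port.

Augment Depot→Jct1→Y2→Port: bottleneck 4, flow now 4.
Augment Depot→Jct1→HubC→Port: bottleneck 3, flow now 7.
Augment Depot→Jct3→HubC→Port: bottleneck 5, flow now 12.
No augmenting path remains; maximum flow = 12.
In the residual graph, reachable from Depot: {Depot, Jct1, Jct3, Jct2, HubC}.
Min-cut edges: Jct1→Y2 (4), HubC→Port (8); capacity 4 + 8 = 12.
This cut is saturated, so no flow can exceed 12.

12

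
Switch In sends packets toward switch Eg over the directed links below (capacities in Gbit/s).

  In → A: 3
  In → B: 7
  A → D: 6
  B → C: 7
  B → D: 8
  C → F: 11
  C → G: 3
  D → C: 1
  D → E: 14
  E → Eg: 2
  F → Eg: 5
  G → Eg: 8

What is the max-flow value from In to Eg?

10

Augment In→A→D→E→Eg: bottleneck 2, flow now 2.
Augment In→B→C→F→Eg: bottleneck 5, flow now 7.
Augment In→B→C→G→Eg: bottleneck 2, flow now 9.
Augment In→A→D→C→G→Eg: bottleneck 1, flow now 10.
No augmenting path remains; maximum flow = 10.
In the residual graph, reachable from In: {In}.
Min-cut edges: In→A (3), In→B (7); capacity 3 + 7 = 10.
This cut is saturated, so no flow can exceed 10.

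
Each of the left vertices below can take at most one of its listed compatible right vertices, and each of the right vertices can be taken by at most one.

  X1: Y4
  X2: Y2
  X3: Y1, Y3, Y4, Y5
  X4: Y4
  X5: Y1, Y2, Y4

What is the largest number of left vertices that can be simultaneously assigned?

Unit-capacity flow: source→left, listed edges, right→sink; max matching = max flow.
Augmenting path X1→Y4 (+1); matched 1.
Augmenting path X2→Y2 (+1); matched 2.
Augmenting path X3→Y1 (+1); matched 3.
Augmenting path X5→Y1→X3→Y3 (+1); matched 4.
No augmenting path remains; maximum matching = 4.
König certificate: {X2, X3, X5, Y4} is a vertex cover of size 4 (every listed pair touches it), so no matching can be larger.

4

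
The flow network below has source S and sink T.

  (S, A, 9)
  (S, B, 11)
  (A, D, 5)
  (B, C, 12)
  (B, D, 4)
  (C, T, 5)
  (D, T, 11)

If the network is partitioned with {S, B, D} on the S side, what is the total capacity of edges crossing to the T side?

32

Edges leaving {S, B, D}: S→A (9), B→C (12), D→T (11).
Cut capacity = 9 + 12 + 11 = 32.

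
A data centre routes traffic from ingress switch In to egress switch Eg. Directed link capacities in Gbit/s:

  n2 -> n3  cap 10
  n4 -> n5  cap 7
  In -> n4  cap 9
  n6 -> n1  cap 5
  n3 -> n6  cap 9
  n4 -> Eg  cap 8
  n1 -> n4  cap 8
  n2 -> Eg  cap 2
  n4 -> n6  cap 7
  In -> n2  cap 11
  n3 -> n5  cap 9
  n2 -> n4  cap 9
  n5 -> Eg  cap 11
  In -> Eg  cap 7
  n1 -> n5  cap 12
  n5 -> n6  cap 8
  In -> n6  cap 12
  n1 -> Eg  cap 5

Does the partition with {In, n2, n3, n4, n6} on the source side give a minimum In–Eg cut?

Given cut capacity: 7 + 2 + 9 + 7 + 8 + 5 = 38.
Augment In→Eg: bottleneck 7, flow now 7.
Augment In→n2→Eg: bottleneck 2, flow now 9.
Augment In→n4→Eg: bottleneck 8, flow now 17.
Augment In→n4→n5→Eg: bottleneck 1, flow now 18.
Augment In→n6→n1→Eg: bottleneck 5, flow now 23.
Augment In→n2→n3→n5→Eg: bottleneck 9, flow now 32.
No augmenting path remains; maximum flow = 32.
In the residual graph, reachable from In: {In, n6}.
Min-cut edges: In→n2 (11), In→n4 (9), In→Eg (7), n6→n1 (5); capacity 11 + 9 + 7 + 5 = 32.
Cut capacity 38 exceeds the max flow 32, so it is not minimum.

No — its capacity is 38, but the minimum cut has capacity 32.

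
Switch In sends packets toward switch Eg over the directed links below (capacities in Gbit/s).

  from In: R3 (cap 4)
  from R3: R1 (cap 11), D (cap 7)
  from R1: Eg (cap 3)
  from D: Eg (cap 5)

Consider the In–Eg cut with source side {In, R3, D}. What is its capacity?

Edges leaving {In, R3, D}: R3→R1 (11), D→Eg (5).
Cut capacity = 11 + 5 = 16.

16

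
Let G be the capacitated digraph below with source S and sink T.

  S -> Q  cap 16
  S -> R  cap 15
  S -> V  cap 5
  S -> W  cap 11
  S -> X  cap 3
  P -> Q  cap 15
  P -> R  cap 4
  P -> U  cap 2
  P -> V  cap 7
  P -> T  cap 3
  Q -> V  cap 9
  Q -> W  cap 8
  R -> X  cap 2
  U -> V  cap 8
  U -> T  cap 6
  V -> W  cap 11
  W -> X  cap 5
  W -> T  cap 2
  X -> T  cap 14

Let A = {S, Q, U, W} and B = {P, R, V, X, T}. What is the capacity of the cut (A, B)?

53

Edges leaving {S, Q, U, W}: S→R (15), S→V (5), S→X (3), Q→V (9), U→V (8), U→T (6), W→X (5), W→T (2).
Cut capacity = 15 + 5 + 3 + 9 + 8 + 6 + 5 + 2 = 53.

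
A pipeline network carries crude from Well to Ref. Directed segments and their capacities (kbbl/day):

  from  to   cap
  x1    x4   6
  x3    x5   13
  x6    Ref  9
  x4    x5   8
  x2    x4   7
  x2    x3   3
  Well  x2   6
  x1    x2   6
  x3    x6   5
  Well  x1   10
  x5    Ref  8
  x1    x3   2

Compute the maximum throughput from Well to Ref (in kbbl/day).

Augment Well→x1→x3→x5→Ref: bottleneck 2, flow now 2.
Augment Well→x1→x4→x5→Ref: bottleneck 6, flow now 8.
Augment Well→x2→x3→x6→Ref: bottleneck 3, flow now 11.
Augment Well→x2→x4→x5→x3→x6→Ref: bottleneck 2, flow now 13. (uses reverse residual edge)
No augmenting path remains; maximum flow = 13.
In the residual graph, reachable from Well: {Well, x1, x2, x4}.
Min-cut edges: x1→x3 (2), x2→x3 (3), x4→x5 (8); capacity 2 + 3 + 8 = 13.
This cut is saturated, so no flow can exceed 13.

13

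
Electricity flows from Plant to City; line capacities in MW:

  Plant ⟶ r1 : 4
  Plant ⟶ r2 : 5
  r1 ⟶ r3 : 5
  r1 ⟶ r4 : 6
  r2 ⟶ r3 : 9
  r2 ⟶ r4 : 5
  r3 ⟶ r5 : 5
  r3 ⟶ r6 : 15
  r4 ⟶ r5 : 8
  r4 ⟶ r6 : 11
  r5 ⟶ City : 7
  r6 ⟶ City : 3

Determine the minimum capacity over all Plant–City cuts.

Augment Plant→r1→r3→r5→City: bottleneck 4, flow now 4.
Augment Plant→r2→r3→r5→City: bottleneck 1, flow now 5.
Augment Plant→r2→r3→r6→City: bottleneck 3, flow now 8.
Augment Plant→r2→r4→r5→City: bottleneck 1, flow now 9.
No augmenting path remains; maximum flow = 9.
By max-flow min-cut, the minimum cut capacity equals the max flow.
In the residual graph, reachable from Plant: {Plant}.
Min-cut edges: Plant→r1 (4), Plant→r2 (5); capacity 4 + 5 = 9.

9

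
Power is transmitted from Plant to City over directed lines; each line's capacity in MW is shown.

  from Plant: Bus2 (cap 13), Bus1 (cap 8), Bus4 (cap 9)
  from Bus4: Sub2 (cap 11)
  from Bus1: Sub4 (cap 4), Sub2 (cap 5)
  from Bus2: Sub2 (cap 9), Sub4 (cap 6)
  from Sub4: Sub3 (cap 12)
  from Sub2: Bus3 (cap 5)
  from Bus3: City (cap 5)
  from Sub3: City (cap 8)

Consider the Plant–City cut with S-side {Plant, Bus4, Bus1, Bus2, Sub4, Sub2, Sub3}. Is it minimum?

Yes — it is a minimum cut (capacity 13).

Given cut capacity: 5 + 8 = 13.
Augment Plant→Bus4→Sub2→Bus3→City: bottleneck 5, flow now 5.
Augment Plant→Bus1→Sub4→Sub3→City: bottleneck 4, flow now 9.
Augment Plant→Bus2→Sub4→Sub3→City: bottleneck 4, flow now 13.
No augmenting path remains; maximum flow = 13.
Cut capacity 13 equals the max flow, so it is a minimum cut.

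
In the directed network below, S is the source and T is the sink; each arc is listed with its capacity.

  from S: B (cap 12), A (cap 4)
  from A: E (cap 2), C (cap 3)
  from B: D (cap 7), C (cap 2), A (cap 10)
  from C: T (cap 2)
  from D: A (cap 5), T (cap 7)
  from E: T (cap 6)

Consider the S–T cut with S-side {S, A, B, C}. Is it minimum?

Given cut capacity: 2 + 7 + 2 = 11.
Augment S→A→C→T: bottleneck 2, flow now 2.
Augment S→A→E→T: bottleneck 2, flow now 4.
Augment S→B→D→T: bottleneck 7, flow now 11.
No augmenting path remains; maximum flow = 11.
Cut capacity 11 equals the max flow, so it is a minimum cut.

Yes — it is a minimum cut (capacity 11).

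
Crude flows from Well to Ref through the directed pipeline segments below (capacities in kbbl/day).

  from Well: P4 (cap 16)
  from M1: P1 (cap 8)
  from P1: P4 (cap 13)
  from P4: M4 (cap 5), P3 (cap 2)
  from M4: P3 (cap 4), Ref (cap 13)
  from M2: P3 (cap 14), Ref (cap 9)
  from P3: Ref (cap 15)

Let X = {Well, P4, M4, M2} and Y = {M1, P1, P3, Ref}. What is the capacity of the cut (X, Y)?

42

Edges leaving {Well, P4, M4, M2}: P4→P3 (2), M4→P3 (4), M4→Ref (13), M2→P3 (14), M2→Ref (9).
Cut capacity = 2 + 4 + 13 + 14 + 9 = 42.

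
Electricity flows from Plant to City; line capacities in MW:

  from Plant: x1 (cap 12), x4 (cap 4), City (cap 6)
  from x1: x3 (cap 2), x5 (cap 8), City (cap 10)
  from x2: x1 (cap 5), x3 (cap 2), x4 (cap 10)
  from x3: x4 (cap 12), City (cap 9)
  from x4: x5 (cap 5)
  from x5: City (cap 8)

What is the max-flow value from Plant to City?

22

Augment Plant→City: bottleneck 6, flow now 6.
Augment Plant→x1→City: bottleneck 10, flow now 16.
Augment Plant→x1→x3→City: bottleneck 2, flow now 18.
Augment Plant→x4→x5→City: bottleneck 4, flow now 22.
No augmenting path remains; maximum flow = 22.
In the residual graph, reachable from Plant: {Plant}.
Min-cut edges: Plant→x1 (12), Plant→x4 (4), Plant→City (6); capacity 12 + 4 + 6 = 22.
This cut is saturated, so no flow can exceed 22.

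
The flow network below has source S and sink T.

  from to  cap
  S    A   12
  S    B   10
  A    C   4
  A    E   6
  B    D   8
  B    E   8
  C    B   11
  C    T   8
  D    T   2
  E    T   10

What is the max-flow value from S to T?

16

Augment S→A→C→T: bottleneck 4, flow now 4.
Augment S→A→E→T: bottleneck 6, flow now 10.
Augment S→B→D→T: bottleneck 2, flow now 12.
Augment S→B→E→T: bottleneck 4, flow now 16.
No augmenting path remains; maximum flow = 16.
In the residual graph, reachable from S: {S, A, B, D, E}.
Min-cut edges: A→C (4), D→T (2), E→T (10); capacity 4 + 2 + 10 = 16.
This cut is saturated, so no flow can exceed 16.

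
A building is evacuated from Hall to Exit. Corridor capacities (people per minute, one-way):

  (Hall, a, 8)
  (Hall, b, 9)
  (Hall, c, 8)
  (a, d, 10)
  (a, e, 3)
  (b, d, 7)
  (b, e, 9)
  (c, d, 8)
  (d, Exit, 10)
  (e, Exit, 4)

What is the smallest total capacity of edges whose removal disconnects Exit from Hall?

Augment Hall→a→d→Exit: bottleneck 8, flow now 8.
Augment Hall→b→d→Exit: bottleneck 2, flow now 10.
Augment Hall→b→e→Exit: bottleneck 4, flow now 14.
No augmenting path remains; maximum flow = 14.
By max-flow min-cut, the minimum cut capacity equals the max flow.
In the residual graph, reachable from Hall: {Hall, a, b, c, d, e}.
Min-cut edges: d→Exit (10), e→Exit (4); capacity 10 + 4 = 14.

14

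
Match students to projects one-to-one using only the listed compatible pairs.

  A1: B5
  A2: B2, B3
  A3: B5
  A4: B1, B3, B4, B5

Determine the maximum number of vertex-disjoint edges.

3

Unit-capacity flow: source→left, listed edges, right→sink; max matching = max flow.
Augmenting path A1→B5 (+1); matched 1.
Augmenting path A2→B2 (+1); matched 2.
Augmenting path A4→B1 (+1); matched 3.
No augmenting path remains; maximum matching = 3.
König certificate: {A2, A4, B5} is a vertex cover of size 3 (every listed pair touches it), so no matching can be larger.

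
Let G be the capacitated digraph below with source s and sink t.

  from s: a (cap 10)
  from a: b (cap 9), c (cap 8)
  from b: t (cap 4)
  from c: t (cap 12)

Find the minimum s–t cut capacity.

Augment s→a→b→t: bottleneck 4, flow now 4.
Augment s→a→c→t: bottleneck 6, flow now 10.
No augmenting path remains; maximum flow = 10.
By max-flow min-cut, the minimum cut capacity equals the max flow.
In the residual graph, reachable from s: {s}.
Min-cut edges: s→a (10); capacity 10 = 10.

10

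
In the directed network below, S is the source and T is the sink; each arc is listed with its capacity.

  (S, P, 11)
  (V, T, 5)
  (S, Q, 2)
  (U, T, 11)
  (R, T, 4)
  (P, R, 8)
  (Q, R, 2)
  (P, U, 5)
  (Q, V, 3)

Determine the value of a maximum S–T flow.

11

Augment S→P→R→T: bottleneck 4, flow now 4.
Augment S→P→U→T: bottleneck 5, flow now 9.
Augment S→Q→V→T: bottleneck 2, flow now 11.
No augmenting path remains; maximum flow = 11.
In the residual graph, reachable from S: {S, P, R}.
Min-cut edges: S→Q (2), P→U (5), R→T (4); capacity 2 + 5 + 4 = 11.
This cut is saturated, so no flow can exceed 11.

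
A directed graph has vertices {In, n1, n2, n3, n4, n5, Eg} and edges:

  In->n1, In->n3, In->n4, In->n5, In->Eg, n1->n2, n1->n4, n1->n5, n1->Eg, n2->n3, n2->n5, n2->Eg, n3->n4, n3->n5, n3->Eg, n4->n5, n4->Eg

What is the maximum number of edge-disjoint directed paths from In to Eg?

Assign every edge capacity 1; by Menger, the answer equals the max flow.
Path In→Eg (+1); total 1.
Path In→n1→Eg (+1); total 2.
Path In→n3→Eg (+1); total 3.
Path In→n4→Eg (+1); total 4.
No residual In→Eg path; max flow = 4.
Certifying cut of size 4: {In→Eg, In→n1, In→n3, In→n4}.

4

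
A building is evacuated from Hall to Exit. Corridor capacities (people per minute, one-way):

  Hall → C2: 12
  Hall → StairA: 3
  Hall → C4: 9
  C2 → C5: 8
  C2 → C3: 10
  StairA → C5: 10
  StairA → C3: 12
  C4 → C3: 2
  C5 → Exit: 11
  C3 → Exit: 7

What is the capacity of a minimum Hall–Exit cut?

17

Augment Hall→C2→C5→Exit: bottleneck 8, flow now 8.
Augment Hall→C2→C3→Exit: bottleneck 4, flow now 12.
Augment Hall→StairA→C5→Exit: bottleneck 3, flow now 15.
Augment Hall→C4→C3→Exit: bottleneck 2, flow now 17.
No augmenting path remains; maximum flow = 17.
By max-flow min-cut, the minimum cut capacity equals the max flow.
In the residual graph, reachable from Hall: {Hall, C4}.
Min-cut edges: Hall→C2 (12), Hall→StairA (3), C4→C3 (2); capacity 12 + 3 + 2 = 17.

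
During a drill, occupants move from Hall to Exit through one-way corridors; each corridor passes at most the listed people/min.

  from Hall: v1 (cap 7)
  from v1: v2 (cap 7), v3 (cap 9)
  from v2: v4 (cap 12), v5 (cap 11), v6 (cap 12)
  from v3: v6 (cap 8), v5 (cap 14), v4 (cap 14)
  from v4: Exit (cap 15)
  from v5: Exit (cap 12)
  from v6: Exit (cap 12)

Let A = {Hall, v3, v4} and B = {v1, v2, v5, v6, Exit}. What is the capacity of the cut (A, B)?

Edges leaving {Hall, v3, v4}: Hall→v1 (7), v3→v5 (14), v3→v6 (8), v4→Exit (15).
Cut capacity = 7 + 14 + 8 + 15 = 44.

44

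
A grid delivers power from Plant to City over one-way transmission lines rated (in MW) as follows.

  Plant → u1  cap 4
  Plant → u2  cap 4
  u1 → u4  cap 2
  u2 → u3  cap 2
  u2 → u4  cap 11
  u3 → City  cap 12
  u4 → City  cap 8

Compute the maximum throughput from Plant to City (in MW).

Augment Plant→u1→u4→City: bottleneck 2, flow now 2.
Augment Plant→u2→u3→City: bottleneck 2, flow now 4.
Augment Plant→u2→u4→City: bottleneck 2, flow now 6.
No augmenting path remains; maximum flow = 6.
In the residual graph, reachable from Plant: {Plant, u1}.
Min-cut edges: Plant→u2 (4), u1→u4 (2); capacity 4 + 2 = 6.
This cut is saturated, so no flow can exceed 6.

6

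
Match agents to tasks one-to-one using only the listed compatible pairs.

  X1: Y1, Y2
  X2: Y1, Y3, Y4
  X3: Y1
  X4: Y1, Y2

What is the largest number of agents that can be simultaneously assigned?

3

Unit-capacity flow: source→left, listed edges, right→sink; max matching = max flow.
Augmenting path X1→Y1 (+1); matched 1.
Augmenting path X2→Y3 (+1); matched 2.
Augmenting path X4→Y2 (+1); matched 3.
No augmenting path remains; maximum matching = 3.
König certificate: {X2, Y1, Y2} is a vertex cover of size 3 (every listed pair touches it), so no matching can be larger.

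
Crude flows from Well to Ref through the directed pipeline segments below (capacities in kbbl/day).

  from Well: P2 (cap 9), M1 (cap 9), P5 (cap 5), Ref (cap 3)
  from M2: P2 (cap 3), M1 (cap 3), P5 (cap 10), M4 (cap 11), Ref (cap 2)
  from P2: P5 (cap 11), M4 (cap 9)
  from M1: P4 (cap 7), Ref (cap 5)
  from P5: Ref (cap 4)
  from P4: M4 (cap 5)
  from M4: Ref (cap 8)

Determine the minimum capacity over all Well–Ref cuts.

20

Augment Well→Ref: bottleneck 3, flow now 3.
Augment Well→M1→Ref: bottleneck 5, flow now 8.
Augment Well→P5→Ref: bottleneck 4, flow now 12.
Augment Well→P2→M4→Ref: bottleneck 8, flow now 20.
No augmenting path remains; maximum flow = 20.
By max-flow min-cut, the minimum cut capacity equals the max flow.
In the residual graph, reachable from Well: {Well, P2, M1, P5, P4, M4}.
Min-cut edges: Well→Ref (3), M1→Ref (5), P5→Ref (4), M4→Ref (8); capacity 3 + 5 + 4 + 8 = 20.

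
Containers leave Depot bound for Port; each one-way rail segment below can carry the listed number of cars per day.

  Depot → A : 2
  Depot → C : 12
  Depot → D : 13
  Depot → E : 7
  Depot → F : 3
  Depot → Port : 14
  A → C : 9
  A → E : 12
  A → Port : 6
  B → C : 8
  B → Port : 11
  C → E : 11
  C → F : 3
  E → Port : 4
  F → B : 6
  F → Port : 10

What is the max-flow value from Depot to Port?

26

Augment Depot→Port: bottleneck 14, flow now 14.
Augment Depot→A→Port: bottleneck 2, flow now 16.
Augment Depot→E→Port: bottleneck 4, flow now 20.
Augment Depot→F→Port: bottleneck 3, flow now 23.
Augment Depot→C→F→Port: bottleneck 3, flow now 26.
No augmenting path remains; maximum flow = 26.
In the residual graph, reachable from Depot: {Depot, C, D, E}.
Min-cut edges: Depot→A (2), Depot→F (3), Depot→Port (14), C→F (3), E→Port (4); capacity 2 + 3 + 14 + 3 + 4 = 26.
This cut is saturated, so no flow can exceed 26.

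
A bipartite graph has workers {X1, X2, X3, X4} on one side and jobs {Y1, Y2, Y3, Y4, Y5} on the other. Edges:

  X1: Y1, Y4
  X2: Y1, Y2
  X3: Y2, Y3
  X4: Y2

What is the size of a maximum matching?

Unit-capacity flow: source→left, listed edges, right→sink; max matching = max flow.
Augmenting path X1→Y1 (+1); matched 1.
Augmenting path X2→Y2 (+1); matched 2.
Augmenting path X3→Y3 (+1); matched 3.
Augmenting path X4→Y2→X2→Y1→X1→Y4 (+1); matched 4.
No augmenting path remains; maximum matching = 4.
König certificate: {X1, X2, X3, X4} is a vertex cover of size 4 (every listed pair touches it), so no matching can be larger.

4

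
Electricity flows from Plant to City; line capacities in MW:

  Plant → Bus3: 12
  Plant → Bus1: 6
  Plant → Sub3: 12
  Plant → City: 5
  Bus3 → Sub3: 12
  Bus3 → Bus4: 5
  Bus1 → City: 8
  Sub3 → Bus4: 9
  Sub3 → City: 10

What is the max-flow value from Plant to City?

Augment Plant→City: bottleneck 5, flow now 5.
Augment Plant→Bus1→City: bottleneck 6, flow now 11.
Augment Plant→Sub3→City: bottleneck 10, flow now 21.
No augmenting path remains; maximum flow = 21.
In the residual graph, reachable from Plant: {Plant, Bus3, Sub3, Bus4}.
Min-cut edges: Plant→Bus1 (6), Plant→City (5), Sub3→City (10); capacity 6 + 5 + 10 = 21.
This cut is saturated, so no flow can exceed 21.

21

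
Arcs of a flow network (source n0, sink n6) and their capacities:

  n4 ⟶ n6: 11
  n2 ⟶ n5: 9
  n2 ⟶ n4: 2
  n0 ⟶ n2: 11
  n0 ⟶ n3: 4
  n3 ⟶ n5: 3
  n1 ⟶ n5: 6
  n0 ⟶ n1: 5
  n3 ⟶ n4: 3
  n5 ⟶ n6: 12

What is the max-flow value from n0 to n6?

17

Augment n0→n1→n5→n6: bottleneck 5, flow now 5.
Augment n0→n2→n4→n6: bottleneck 2, flow now 7.
Augment n0→n2→n5→n6: bottleneck 7, flow now 14.
Augment n0→n3→n4→n6: bottleneck 3, flow now 17.
No augmenting path remains; maximum flow = 17.
In the residual graph, reachable from n0: {n0, n1, n2, n3, n5}.
Min-cut edges: n2→n4 (2), n3→n4 (3), n5→n6 (12); capacity 2 + 3 + 12 = 17.
This cut is saturated, so no flow can exceed 17.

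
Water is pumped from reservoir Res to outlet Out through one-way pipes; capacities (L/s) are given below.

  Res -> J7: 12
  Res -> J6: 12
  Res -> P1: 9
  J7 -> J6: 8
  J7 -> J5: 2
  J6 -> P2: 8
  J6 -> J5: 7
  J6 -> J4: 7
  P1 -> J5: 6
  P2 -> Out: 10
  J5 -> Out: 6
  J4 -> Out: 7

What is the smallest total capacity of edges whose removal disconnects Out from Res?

21

Augment Res→J7→J5→Out: bottleneck 2, flow now 2.
Augment Res→J6→P2→Out: bottleneck 8, flow now 10.
Augment Res→J6→J5→Out: bottleneck 4, flow now 14.
Augment Res→J7→J6→J4→Out: bottleneck 7, flow now 21.
No augmenting path remains; maximum flow = 21.
By max-flow min-cut, the minimum cut capacity equals the max flow.
In the residual graph, reachable from Res: {Res, J7, J6, P1, J5}.
Min-cut edges: J6→P2 (8), J6→J4 (7), J5→Out (6); capacity 8 + 7 + 6 = 21.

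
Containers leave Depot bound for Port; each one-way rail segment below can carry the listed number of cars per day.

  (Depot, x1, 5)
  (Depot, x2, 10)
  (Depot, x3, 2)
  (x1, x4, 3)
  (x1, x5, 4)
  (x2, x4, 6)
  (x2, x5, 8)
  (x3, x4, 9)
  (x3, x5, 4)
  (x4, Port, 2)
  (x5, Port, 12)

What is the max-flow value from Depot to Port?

Augment Depot→x1→x4→Port: bottleneck 2, flow now 2.
Augment Depot→x1→x5→Port: bottleneck 3, flow now 5.
Augment Depot→x2→x5→Port: bottleneck 8, flow now 13.
Augment Depot→x3→x5→Port: bottleneck 1, flow now 14.
No augmenting path remains; maximum flow = 14.
In the residual graph, reachable from Depot: {Depot, x1, x2, x3, x4, x5}.
Min-cut edges: x4→Port (2), x5→Port (12); capacity 2 + 12 = 14.
This cut is saturated, so no flow can exceed 14.

14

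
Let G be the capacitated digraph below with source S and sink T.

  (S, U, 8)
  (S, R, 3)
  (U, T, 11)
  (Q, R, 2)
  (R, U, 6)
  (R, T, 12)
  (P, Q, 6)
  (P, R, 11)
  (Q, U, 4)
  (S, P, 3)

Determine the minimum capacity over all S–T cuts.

Augment S→R→T: bottleneck 3, flow now 3.
Augment S→U→T: bottleneck 8, flow now 11.
Augment S→P→R→T: bottleneck 3, flow now 14.
No augmenting path remains; maximum flow = 14.
By max-flow min-cut, the minimum cut capacity equals the max flow.
In the residual graph, reachable from S: {S}.
Min-cut edges: S→P (3), S→R (3), S→U (8); capacity 3 + 3 + 8 = 14.

14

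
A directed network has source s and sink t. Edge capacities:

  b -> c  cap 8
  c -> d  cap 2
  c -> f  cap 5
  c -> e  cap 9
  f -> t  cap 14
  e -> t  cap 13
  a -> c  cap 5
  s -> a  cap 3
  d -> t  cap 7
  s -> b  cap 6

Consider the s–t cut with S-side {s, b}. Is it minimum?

No — its capacity is 11, but the minimum cut has capacity 9.

Given cut capacity: 3 + 8 = 11.
Augment s→a→c→d→t: bottleneck 2, flow now 2.
Augment s→a→c→e→t: bottleneck 1, flow now 3.
Augment s→b→c→e→t: bottleneck 6, flow now 9.
No augmenting path remains; maximum flow = 9.
In the residual graph, reachable from s: {s}.
Min-cut edges: s→a (3), s→b (6); capacity 3 + 6 = 9.
Cut capacity 11 exceeds the max flow 9, so it is not minimum.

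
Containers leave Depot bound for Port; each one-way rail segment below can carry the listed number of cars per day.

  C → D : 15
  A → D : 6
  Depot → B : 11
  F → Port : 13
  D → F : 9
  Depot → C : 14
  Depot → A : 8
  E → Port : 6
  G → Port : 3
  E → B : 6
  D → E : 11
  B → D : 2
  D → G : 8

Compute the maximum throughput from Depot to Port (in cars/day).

Augment Depot→A→D→E→Port: bottleneck 6, flow now 6.
Augment Depot→B→D→F→Port: bottleneck 2, flow now 8.
Augment Depot→C→D→F→Port: bottleneck 7, flow now 15.
Augment Depot→C→D→G→Port: bottleneck 3, flow now 18.
No augmenting path remains; maximum flow = 18.
In the residual graph, reachable from Depot: {Depot, A, B, C, D, E, G}.
Min-cut edges: D→F (9), E→Port (6), G→Port (3); capacity 9 + 6 + 3 = 18.
This cut is saturated, so no flow can exceed 18.

18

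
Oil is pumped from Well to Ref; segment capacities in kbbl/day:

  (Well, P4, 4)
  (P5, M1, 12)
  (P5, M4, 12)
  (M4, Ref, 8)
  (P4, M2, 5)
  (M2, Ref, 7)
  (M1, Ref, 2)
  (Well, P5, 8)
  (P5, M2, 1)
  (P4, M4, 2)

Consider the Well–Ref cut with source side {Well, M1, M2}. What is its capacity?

Edges leaving {Well, M1, M2}: Well→P5 (8), Well→P4 (4), M1→Ref (2), M2→Ref (7).
Cut capacity = 8 + 4 + 2 + 7 = 21.

21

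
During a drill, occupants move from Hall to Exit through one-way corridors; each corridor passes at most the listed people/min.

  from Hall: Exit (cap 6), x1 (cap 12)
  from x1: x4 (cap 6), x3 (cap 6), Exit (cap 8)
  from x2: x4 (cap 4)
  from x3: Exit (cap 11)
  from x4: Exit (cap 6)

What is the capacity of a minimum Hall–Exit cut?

Augment Hall→Exit: bottleneck 6, flow now 6.
Augment Hall→x1→Exit: bottleneck 8, flow now 14.
Augment Hall→x1→x3→Exit: bottleneck 4, flow now 18.
No augmenting path remains; maximum flow = 18.
By max-flow min-cut, the minimum cut capacity equals the max flow.
In the residual graph, reachable from Hall: {Hall}.
Min-cut edges: Hall→x1 (12), Hall→Exit (6); capacity 12 + 6 = 18.

18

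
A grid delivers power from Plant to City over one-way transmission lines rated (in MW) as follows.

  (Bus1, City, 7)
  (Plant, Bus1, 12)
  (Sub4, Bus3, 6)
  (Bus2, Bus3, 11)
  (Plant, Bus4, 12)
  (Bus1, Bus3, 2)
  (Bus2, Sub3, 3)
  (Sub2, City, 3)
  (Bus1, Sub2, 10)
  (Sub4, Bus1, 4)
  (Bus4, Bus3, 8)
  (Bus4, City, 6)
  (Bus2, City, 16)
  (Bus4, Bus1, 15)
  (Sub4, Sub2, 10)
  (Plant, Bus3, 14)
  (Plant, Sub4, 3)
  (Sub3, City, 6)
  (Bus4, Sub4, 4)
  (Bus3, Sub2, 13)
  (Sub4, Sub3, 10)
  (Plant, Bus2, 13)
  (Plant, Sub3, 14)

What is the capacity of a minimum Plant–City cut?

Augment Plant→Bus4→City: bottleneck 6, flow now 6.
Augment Plant→Bus2→City: bottleneck 13, flow now 19.
Augment Plant→Sub3→City: bottleneck 6, flow now 25.
Augment Plant→Bus1→City: bottleneck 7, flow now 32.
Augment Plant→Sub4→Sub2→City: bottleneck 3, flow now 35.
No augmenting path remains; maximum flow = 35.
By max-flow min-cut, the minimum cut capacity equals the max flow.
In the residual graph, reachable from Plant: {Plant, Bus4, Sub4, Sub3, Bus3, Bus1, Sub2}.
Min-cut edges: Plant→Bus2 (13), Bus4→City (6), Sub3→City (6), Bus1→City (7), Sub2→City (3); capacity 13 + 6 + 6 + 7 + 3 = 35.

35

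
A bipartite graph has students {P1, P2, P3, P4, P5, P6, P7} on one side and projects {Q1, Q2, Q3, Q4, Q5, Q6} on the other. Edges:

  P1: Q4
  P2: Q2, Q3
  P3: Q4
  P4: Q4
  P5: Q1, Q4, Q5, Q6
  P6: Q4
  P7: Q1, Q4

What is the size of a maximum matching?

4

Unit-capacity flow: source→left, listed edges, right→sink; max matching = max flow.
Augmenting path P1→Q4 (+1); matched 1.
Augmenting path P2→Q2 (+1); matched 2.
Augmenting path P5→Q1 (+1); matched 3.
Augmenting path P7→Q1→P5→Q5 (+1); matched 4.
No augmenting path remains; maximum matching = 4.
König certificate: {P2, P5, P7, Q4} is a vertex cover of size 4 (every listed pair touches it), so no matching can be larger.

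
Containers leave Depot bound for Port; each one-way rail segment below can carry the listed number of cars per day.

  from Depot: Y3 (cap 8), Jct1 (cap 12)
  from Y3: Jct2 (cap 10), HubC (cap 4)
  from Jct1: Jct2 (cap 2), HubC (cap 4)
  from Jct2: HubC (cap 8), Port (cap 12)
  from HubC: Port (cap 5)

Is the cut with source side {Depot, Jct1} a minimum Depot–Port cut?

Given cut capacity: 8 + 2 + 4 = 14.
Augment Depot→Y3→Jct2→Port: bottleneck 8, flow now 8.
Augment Depot→Jct1→Jct2→Port: bottleneck 2, flow now 10.
Augment Depot→Jct1→HubC→Port: bottleneck 4, flow now 14.
No augmenting path remains; maximum flow = 14.
Cut capacity 14 equals the max flow, so it is a minimum cut.

Yes — it is a minimum cut (capacity 14).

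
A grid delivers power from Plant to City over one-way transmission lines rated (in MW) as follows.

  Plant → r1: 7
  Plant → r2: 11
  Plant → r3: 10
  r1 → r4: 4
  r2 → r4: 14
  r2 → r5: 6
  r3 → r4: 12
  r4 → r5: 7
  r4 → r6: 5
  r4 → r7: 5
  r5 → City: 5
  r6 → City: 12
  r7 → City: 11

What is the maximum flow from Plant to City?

Augment Plant→r2→r5→City: bottleneck 5, flow now 5.
Augment Plant→r1→r4→r6→City: bottleneck 4, flow now 9.
Augment Plant→r2→r4→r6→City: bottleneck 1, flow now 10.
Augment Plant→r2→r4→r7→City: bottleneck 5, flow now 15.
No augmenting path remains; maximum flow = 15.
In the residual graph, reachable from Plant: {Plant, r1, r2, r3, r4, r5}.
Min-cut edges: r4→r6 (5), r4→r7 (5), r5→City (5); capacity 5 + 5 + 5 = 15.
This cut is saturated, so no flow can exceed 15.

15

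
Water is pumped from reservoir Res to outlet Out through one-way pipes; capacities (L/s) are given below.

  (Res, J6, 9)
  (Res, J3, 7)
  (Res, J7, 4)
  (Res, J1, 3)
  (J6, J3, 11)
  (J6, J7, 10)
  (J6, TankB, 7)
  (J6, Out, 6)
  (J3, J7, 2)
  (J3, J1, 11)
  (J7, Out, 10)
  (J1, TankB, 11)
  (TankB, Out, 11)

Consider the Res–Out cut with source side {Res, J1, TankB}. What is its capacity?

Edges leaving {Res, J1, TankB}: Res→J6 (9), Res→J3 (7), Res→J7 (4), TankB→Out (11).
Cut capacity = 9 + 7 + 4 + 11 = 31.

31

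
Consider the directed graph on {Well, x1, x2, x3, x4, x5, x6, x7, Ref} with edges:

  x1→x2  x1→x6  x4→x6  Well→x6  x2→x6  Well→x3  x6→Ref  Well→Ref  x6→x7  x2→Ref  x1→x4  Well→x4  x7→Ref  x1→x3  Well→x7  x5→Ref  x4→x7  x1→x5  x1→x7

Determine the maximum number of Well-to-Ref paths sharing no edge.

3

Assign every edge capacity 1; by Menger, the answer equals the max flow.
Path Well→Ref (+1); total 1.
Path Well→x6→Ref (+1); total 2.
Path Well→x7→Ref (+1); total 3.
No residual Well→Ref path; max flow = 3.
Certifying cut of size 3: {Well→Ref, x6→Ref, x7→Ref}.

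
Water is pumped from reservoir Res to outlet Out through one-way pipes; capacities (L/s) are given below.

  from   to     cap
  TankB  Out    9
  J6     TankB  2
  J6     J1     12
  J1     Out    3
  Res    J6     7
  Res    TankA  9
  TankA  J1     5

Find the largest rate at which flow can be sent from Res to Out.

Augment Res→J6→J1→Out: bottleneck 3, flow now 3.
Augment Res→J6→TankB→Out: bottleneck 2, flow now 5.
No augmenting path remains; maximum flow = 5.
In the residual graph, reachable from Res: {Res, J6, TankA, J1}.
Min-cut edges: J6→TankB (2), J1→Out (3); capacity 2 + 3 = 5.
This cut is saturated, so no flow can exceed 5.

5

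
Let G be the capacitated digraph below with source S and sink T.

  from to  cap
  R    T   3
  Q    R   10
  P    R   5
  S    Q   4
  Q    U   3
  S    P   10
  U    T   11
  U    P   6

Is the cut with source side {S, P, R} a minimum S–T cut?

No — its capacity is 7, but the minimum cut has capacity 6.

Given cut capacity: 4 + 3 = 7.
Augment S→P→R→T: bottleneck 3, flow now 3.
Augment S→Q→U→T: bottleneck 3, flow now 6.
No augmenting path remains; maximum flow = 6.
In the residual graph, reachable from S: {S, P, Q, R}.
Min-cut edges: Q→U (3), R→T (3); capacity 3 + 3 = 6.
Cut capacity 7 exceeds the max flow 6, so it is not minimum.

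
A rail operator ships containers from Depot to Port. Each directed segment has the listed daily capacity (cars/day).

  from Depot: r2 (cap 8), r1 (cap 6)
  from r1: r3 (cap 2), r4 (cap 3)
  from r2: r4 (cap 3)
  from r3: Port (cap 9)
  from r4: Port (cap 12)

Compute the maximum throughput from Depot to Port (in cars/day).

Augment Depot→r1→r3→Port: bottleneck 2, flow now 2.
Augment Depot→r1→r4→Port: bottleneck 3, flow now 5.
Augment Depot→r2→r4→Port: bottleneck 3, flow now 8.
No augmenting path remains; maximum flow = 8.
In the residual graph, reachable from Depot: {Depot, r1, r2}.
Min-cut edges: r1→r3 (2), r1→r4 (3), r2→r4 (3); capacity 2 + 3 + 3 = 8.
This cut is saturated, so no flow can exceed 8.

8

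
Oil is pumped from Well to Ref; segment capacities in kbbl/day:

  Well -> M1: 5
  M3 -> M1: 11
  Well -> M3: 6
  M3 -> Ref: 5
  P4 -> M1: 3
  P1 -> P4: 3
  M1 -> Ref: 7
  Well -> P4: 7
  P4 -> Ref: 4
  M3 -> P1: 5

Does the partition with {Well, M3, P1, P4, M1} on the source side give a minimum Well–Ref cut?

Given cut capacity: 5 + 4 + 7 = 16.
Augment Well→M3→Ref: bottleneck 5, flow now 5.
Augment Well→P4→Ref: bottleneck 4, flow now 9.
Augment Well→M1→Ref: bottleneck 5, flow now 14.
Augment Well→M3→M1→Ref: bottleneck 1, flow now 15.
Augment Well→P4→M1→Ref: bottleneck 1, flow now 16.
No augmenting path remains; maximum flow = 16.
Cut capacity 16 equals the max flow, so it is a minimum cut.

Yes — it is a minimum cut (capacity 16).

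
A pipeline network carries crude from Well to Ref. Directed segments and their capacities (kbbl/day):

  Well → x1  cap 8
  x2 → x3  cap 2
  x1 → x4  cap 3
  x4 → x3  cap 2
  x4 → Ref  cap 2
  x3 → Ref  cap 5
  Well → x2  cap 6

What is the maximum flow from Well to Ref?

Augment Well→x1→x4→Ref: bottleneck 2, flow now 2.
Augment Well→x2→x3→Ref: bottleneck 2, flow now 4.
Augment Well→x1→x4→x3→Ref: bottleneck 1, flow now 5.
No augmenting path remains; maximum flow = 5.
In the residual graph, reachable from Well: {Well, x1, x2}.
Min-cut edges: x1→x4 (3), x2→x3 (2); capacity 3 + 2 = 5.
This cut is saturated, so no flow can exceed 5.

5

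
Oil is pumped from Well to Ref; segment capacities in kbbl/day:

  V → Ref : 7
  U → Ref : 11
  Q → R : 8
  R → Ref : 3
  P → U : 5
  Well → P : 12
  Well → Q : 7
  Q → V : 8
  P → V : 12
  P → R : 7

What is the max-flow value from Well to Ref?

Augment Well→P→R→Ref: bottleneck 3, flow now 3.
Augment Well→P→U→Ref: bottleneck 5, flow now 8.
Augment Well→P→V→Ref: bottleneck 4, flow now 12.
Augment Well→Q→V→Ref: bottleneck 3, flow now 15.
No augmenting path remains; maximum flow = 15.
In the residual graph, reachable from Well: {Well, P, Q, R, V}.
Min-cut edges: P→U (5), R→Ref (3), V→Ref (7); capacity 5 + 3 + 7 = 15.
This cut is saturated, so no flow can exceed 15.

15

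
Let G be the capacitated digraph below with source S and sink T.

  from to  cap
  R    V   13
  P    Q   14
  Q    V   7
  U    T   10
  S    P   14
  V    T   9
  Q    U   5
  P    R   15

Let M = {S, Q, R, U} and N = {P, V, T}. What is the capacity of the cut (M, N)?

44

Edges leaving {S, Q, R, U}: S→P (14), Q→V (7), R→V (13), U→T (10).
Cut capacity = 14 + 7 + 13 + 10 = 44.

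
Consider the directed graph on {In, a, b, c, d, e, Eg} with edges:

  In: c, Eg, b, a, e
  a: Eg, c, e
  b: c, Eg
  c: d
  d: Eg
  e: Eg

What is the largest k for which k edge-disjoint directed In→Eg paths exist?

5

Assign every edge capacity 1; by Menger, the answer equals the max flow.
Path In→Eg (+1); total 1.
Path In→a→Eg (+1); total 2.
Path In→b→Eg (+1); total 3.
Path In→e→Eg (+1); total 4.
Path In→c→d→Eg (+1); total 5.
No residual In→Eg path; max flow = 5.
Certifying cut of size 5: {In→Eg, In→a, In→b, In→c, In→e}.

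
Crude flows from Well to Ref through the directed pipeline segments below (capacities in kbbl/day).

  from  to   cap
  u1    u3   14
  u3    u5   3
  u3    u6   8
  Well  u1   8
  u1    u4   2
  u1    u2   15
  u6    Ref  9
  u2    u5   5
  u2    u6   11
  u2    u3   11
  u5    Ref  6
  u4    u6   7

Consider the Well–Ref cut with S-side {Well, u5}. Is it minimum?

No — its capacity is 14, but the minimum cut has capacity 8.

Given cut capacity: 8 + 6 = 14.
Augment Well→u1→u2→u5→Ref: bottleneck 5, flow now 5.
Augment Well→u1→u2→u6→Ref: bottleneck 3, flow now 8.
No augmenting path remains; maximum flow = 8.
In the residual graph, reachable from Well: {Well}.
Min-cut edges: Well→u1 (8); capacity 8 = 8.
Cut capacity 14 exceeds the max flow 8, so it is not minimum.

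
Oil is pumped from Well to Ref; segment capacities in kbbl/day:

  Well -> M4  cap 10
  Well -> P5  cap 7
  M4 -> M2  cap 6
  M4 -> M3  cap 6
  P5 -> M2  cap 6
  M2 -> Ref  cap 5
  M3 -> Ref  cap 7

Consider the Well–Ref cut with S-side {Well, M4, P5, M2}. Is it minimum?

Yes — it is a minimum cut (capacity 11).

Given cut capacity: 6 + 5 = 11.
Augment Well→M4→M2→Ref: bottleneck 5, flow now 5.
Augment Well→M4→M3→Ref: bottleneck 5, flow now 10.
Augment Well→P5→M2→M4→M3→Ref: bottleneck 1, flow now 11. (uses reverse residual edge)
No augmenting path remains; maximum flow = 11.
Cut capacity 11 equals the max flow, so it is a minimum cut.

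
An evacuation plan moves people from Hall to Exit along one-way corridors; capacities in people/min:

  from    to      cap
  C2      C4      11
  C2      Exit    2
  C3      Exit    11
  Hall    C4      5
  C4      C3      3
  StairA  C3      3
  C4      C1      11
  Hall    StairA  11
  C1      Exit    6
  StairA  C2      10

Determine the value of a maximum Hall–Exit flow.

14

Augment Hall→StairA→C2→Exit: bottleneck 2, flow now 2.
Augment Hall→StairA→C3→Exit: bottleneck 3, flow now 5.
Augment Hall→C4→C3→Exit: bottleneck 3, flow now 8.
Augment Hall→C4→C1→Exit: bottleneck 2, flow now 10.
Augment Hall→StairA→C2→C4→C1→Exit: bottleneck 4, flow now 14.
No augmenting path remains; maximum flow = 14.
In the residual graph, reachable from Hall: {Hall, StairA, C4, C2, C1}.
Min-cut edges: StairA→C3 (3), C4→C3 (3), C2→Exit (2), C1→Exit (6); capacity 3 + 3 + 2 + 6 = 14.
This cut is saturated, so no flow can exceed 14.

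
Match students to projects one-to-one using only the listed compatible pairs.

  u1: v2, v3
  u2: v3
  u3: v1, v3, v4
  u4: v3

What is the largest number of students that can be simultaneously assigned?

3

Unit-capacity flow: source→left, listed edges, right→sink; max matching = max flow.
Augmenting path u1→v2 (+1); matched 1.
Augmenting path u2→v3 (+1); matched 2.
Augmenting path u3→v1 (+1); matched 3.
No augmenting path remains; maximum matching = 3.
König certificate: {u1, u3, v3} is a vertex cover of size 3 (every listed pair touches it), so no matching can be larger.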